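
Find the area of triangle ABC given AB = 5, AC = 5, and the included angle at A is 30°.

When two sides and the included angle are known, the area formula is (1/2)ab sin(C).
The height from one side to the opposite vertex is 5 sin(30°) = 5/2.
Area = (1/2) * 5 * 5/2 = 25/4.

25/4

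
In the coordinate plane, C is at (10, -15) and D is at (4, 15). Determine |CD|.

The horizontal distance is |4 - 10| = 6 and the vertical distance is |15 - -15| = 30.
By the Pythagorean theorem, d = sqrt(6^2 + 30^2) = sqrt(936) = 6*sqrt(26).

6*sqrt(26)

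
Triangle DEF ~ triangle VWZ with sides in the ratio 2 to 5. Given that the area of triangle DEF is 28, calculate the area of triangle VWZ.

For similar figures, the area ratio equals the square of the side ratio.
Side ratio (DEF to VWZ) = 2:5, so area ratio = 2^2:5^2 = 4:25.
If the area of DEF is 28, then the area of VWZ = 28 * (25/4) = 175.

175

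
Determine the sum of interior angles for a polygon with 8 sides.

The sum of interior angles of an n-sided polygon is (n - 2) * 180.
For n = 8: (8 - 2) * 180 = 6 * 180 = 1080 degrees.

1080 degrees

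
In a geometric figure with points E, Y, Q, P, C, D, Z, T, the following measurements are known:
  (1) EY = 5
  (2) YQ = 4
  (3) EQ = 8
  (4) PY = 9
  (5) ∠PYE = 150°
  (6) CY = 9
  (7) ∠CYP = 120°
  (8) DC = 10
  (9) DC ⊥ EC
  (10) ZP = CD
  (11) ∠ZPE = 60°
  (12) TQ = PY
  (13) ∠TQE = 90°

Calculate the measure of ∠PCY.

Step 1: By the law of cosines on triangle CYP: CP² = 9² + 9² − 2·9·9·cos(120°) = 243, so CP = 9·√3.
Step 2: By the inverse law of cosines on triangle PCY: cos(∠PCY) = ((9·√3)² + 9² − 9²) / (2·9·√3·9) = 243/280.59 = 0.866, so ∠PCY = 30°.

Therefore, the measure of angle ∠PCY = 30°.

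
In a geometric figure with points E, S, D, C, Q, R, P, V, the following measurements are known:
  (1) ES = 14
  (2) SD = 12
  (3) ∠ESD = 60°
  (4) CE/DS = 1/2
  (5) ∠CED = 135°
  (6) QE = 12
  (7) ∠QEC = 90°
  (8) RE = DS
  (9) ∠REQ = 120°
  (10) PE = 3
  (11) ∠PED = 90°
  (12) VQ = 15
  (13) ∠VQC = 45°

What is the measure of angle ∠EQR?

From the given relations: RE = DS = 12.
Step 1: By the law of cosines on triangle QER: QR² = 12² + 12² − 2·12·12·cos(120°) = 432, so QR = 12·√3.
Step 2: By the inverse law of cosines on triangle EQR: cos(∠EQR) = (12² + (12·√3)² − 12²) / (2·12·12·√3) = 432/498.83 = 0.866, so ∠EQR = 30°.

Therefore, the measure of angle ∠EQR = 30°.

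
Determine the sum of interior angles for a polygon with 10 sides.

The sum of interior angles of an n-sided polygon is (n - 2) * 180.
For n = 10: (10 - 2) * 180 = 8 * 180 = 1440 degrees.

1440 degrees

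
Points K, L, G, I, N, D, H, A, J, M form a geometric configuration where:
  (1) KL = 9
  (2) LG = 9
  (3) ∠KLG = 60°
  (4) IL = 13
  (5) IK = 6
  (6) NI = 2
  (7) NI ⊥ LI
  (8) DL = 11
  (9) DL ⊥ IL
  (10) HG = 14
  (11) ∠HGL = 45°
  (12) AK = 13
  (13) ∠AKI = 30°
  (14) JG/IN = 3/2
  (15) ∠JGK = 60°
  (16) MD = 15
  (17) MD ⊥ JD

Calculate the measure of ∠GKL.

Step 1: By the law of cosines on triangle KLG: KG² = 9² + 9² − 2·9·9·cos(60°) = 81, so KG = 9.
Step 2: By the inverse law of cosines on triangle GKL: cos(∠GKL) = (9² + 9² − 9²) / (2·9·9) = 81/162 = 0.5, so ∠GKL = 60°.

Therefore, the measure of angle ∠GKL = 60°.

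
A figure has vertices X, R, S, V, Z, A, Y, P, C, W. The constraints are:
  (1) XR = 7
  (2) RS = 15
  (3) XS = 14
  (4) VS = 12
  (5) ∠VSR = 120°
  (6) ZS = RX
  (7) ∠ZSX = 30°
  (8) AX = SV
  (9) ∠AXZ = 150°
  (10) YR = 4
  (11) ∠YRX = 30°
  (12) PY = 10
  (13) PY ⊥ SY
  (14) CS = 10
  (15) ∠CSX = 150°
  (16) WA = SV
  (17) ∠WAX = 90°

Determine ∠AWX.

From the given relations: WA = SV = 12; AX = SV = 12.
Step 1: By the law of cosines on triangle WAX: WX² = 12² + 12² − 2·12·12·cos(90°) = 288, so WX = 12·√2.
Step 2: By the inverse law of cosines on triangle AWX: cos(∠AWX) = (12² + (12·√2)² − 12²) / (2·12·12·√2) = 288/407.29 = 0.7071, so ∠AWX = 45°.

Therefore, the measure of angle ∠AWX = 45°.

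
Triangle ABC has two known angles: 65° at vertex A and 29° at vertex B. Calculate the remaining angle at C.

By the triangle angle sum property, the three interior angles of any triangle add up to 180°.
We know angle A = 65° and angle B = 29°, so their sum is 94°.
Therefore angle C = 180° - 94° = 86°.

86 degrees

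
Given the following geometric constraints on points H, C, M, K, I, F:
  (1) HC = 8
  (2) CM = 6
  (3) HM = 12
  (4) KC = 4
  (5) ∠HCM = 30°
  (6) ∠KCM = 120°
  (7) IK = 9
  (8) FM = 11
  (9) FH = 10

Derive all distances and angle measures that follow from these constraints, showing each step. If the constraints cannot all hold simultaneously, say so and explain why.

These constraints are not satisfiable: (1), (2) and (3) fix all three sides of triangle HCM, so by the law of cosines cos(∠HCM) = (8² + 6² − 12²) / (2·8·6) = -0.4583, i.e. ∠HCM ≈ 117.28°, which contradicts (5) ∠HCM = 30°. No planar figure meets all of them, so nothing further can be derived.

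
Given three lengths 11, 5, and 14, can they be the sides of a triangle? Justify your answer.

Check all three triangle inequalities:
11 + 5 = 16 > 14 ✓
11 + 14 = 25 > 5 ✓
5 + 14 = 19 > 11 ✓
All conditions hold, so these sides form a valid triangle.

Yes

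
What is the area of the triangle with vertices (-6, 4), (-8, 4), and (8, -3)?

Shoelace: Area = (1/2)|-6(4--3) + -8(-3-4) + 8(4-4)| = (1/2)(14) = 7

7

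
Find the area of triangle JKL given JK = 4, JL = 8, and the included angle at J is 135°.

Area = (1/2)(4)(8) sin(135°) = (1/2)(4)(8)(sqrt(2)/2) = 8*sqrt(2)

8*sqrt(2)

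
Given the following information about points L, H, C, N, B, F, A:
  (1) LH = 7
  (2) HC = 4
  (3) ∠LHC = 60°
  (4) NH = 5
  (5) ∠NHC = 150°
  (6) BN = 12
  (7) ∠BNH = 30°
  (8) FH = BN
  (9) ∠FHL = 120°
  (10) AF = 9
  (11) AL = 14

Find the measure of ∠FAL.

From the given relations: FH = BN = 12.
Step 1: By the law of cosines on triangle FHL: FL² = 12² + 7² − 2·12·7·cos(120°) = 277, so FL ≈ 16.64.
Step 2: By the inverse law of cosines on triangle FAL: cos(∠FAL) = (9² + 14² − 16.64²) / (2·9·14) = 0/252 = 0, so ∠FAL = 90°.

Therefore, the measure of angle ∠FAL = 90°.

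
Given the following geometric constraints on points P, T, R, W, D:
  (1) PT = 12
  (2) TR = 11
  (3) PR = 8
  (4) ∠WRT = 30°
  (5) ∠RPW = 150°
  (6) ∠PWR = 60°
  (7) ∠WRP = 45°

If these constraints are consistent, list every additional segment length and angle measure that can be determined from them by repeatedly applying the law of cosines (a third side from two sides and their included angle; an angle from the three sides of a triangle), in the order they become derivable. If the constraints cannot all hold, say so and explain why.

These constraints are not satisfiable: (5), (6) and (7) are the three interior angles of triangle RPW, which must sum to 180°, but 150° + 60° + 45° = 255°. No planar figure meets all of them, so nothing further can be derived.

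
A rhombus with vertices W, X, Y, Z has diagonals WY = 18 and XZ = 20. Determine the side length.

The diagonals of a rhombus bisect each other at right angles.
Half-diagonals: 18/2 = 9 and 20/2 = 10
side = sqrt(9^2 + 10^2)
side = sqrt(81 + 100)
side = sqrt(181)

sqrt(181)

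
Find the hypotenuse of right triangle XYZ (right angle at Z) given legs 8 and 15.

By the Pythagorean theorem: XY^2 = XZ^2 + YZ^2
XY^2 = 8^2 + 15^2 = 64 + 225 = 289
XY = sqrt(289) = 17

17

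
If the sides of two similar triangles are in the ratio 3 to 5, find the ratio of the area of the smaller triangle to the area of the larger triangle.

Area scales with the square of linear dimensions. If every length is multiplied by 3/5, then the area is multiplied by (3/5)^2 = 9/25.
The area ratio is 9:25.

9:25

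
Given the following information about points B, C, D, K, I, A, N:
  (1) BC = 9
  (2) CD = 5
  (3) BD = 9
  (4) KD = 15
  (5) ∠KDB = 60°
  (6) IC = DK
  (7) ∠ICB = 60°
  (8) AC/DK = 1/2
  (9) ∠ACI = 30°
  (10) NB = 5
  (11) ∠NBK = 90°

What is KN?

Step 1: By the law of cosines on triangle BDK: BK² = 9² + 15² − 2·9·15·cos(60°) = 171, so BK = 3·√19.
Step 2: By the law of cosines on triangle KBN: KN² = (3·√19)² + 5² − 2·3·√19·5·cos(90°) = 196, so KN = 14.

Therefore, the length of KN = 14.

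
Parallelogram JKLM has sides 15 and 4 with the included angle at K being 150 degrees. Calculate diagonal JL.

The diagonal of a parallelogram can be found by treating two adjacent sides and the diagonal as a triangle.
Applying the law of cosines with sides 15, 4 and included angle 150°:
d^2 = 225 + 16 - 120*cos(150°) = 60*sqrt(3) + 241
d = sqrt(60*sqrt(3) + 241)

sqrt(60*sqrt(3) + 241)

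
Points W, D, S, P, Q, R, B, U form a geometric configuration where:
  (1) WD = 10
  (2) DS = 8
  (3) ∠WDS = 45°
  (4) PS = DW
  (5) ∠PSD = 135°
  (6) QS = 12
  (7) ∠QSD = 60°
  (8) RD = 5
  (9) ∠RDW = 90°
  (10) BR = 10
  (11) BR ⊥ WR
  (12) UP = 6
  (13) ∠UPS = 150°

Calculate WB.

Step 1: By the law of cosines on triangle RDW: RW² = 5² + 10² − 2·5·10·cos(90°) = 125, so RW = 5·√5.
Step 2: By the law of cosines on triangle WRB: WB² = (5·√5)² + 10² − 2·5·√5·10·cos(90°) = 225, so WB = 15.

Therefore, the length of WB = 15.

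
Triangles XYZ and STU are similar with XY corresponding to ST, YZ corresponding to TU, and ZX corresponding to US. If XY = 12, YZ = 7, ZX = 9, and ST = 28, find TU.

Since the triangles are similar, the ratio of corresponding sides is constant.
Scale factor k = ST / XY = 28 / 12 = 7/3
TU = k * YZ = 7/3 * 7 = 49/3

49/3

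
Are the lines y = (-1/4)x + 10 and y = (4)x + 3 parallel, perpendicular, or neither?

Slope of line 1: m1 = -1/4
Slope of line 2: m2 = 4
m1 * m2 = -1, so perpendicular.

Perpendicular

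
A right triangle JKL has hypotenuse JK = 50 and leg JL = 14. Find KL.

By the Pythagorean theorem: KL^2 = JK^2 - JL^2
KL^2 = 50^2 - 14^2 = 2500 - 196 = 2304
KL = sqrt(2304) = 48

48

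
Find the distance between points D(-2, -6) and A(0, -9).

The horizontal distance is |0 - -2| = 2 and the vertical distance is |-9 - -6| = 3.
By the Pythagorean theorem, d = sqrt(2^2 + 3^2) = sqrt(13).

sqrt(13)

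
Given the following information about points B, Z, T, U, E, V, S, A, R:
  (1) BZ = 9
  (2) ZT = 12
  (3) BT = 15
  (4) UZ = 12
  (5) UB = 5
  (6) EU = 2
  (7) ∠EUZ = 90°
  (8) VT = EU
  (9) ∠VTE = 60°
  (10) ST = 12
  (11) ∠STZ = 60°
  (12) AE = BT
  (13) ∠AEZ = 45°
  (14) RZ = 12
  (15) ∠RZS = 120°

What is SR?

Step 1: By the law of cosines on triangle ZTS: ZS² = 12² + 12² − 2·12·12·cos(60°) = 144, so ZS = 12.
Step 2: By the law of cosines on triangle SZR: SR² = 12² + 12² − 2·12·12·cos(120°) = 432, so SR = 12·√3.

Therefore, the length of SR = 12·√3.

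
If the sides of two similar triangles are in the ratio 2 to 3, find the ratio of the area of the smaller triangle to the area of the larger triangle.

The ratio of areas of similar triangles equals the square of the side ratio.
Side ratio = 2:3
Area ratio = (2/3)^2 = 4/9 = 4:9

4:9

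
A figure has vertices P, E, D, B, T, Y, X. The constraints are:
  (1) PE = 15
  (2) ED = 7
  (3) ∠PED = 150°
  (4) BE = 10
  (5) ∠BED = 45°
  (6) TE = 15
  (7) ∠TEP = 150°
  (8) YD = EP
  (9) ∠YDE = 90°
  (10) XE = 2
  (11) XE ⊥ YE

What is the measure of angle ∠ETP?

Step 1: By the law of cosines on triangle TEP: TP² = 15² + 15² − 2·15·15·cos(150°) = 839.71, so TP ≈ 28.98.
Step 2: By the inverse law of cosines on triangle ETP: cos(∠ETP) = (15² + 28.98² − 15²) / (2·15·28.98) = 839.71/869.33 = 0.9659, so ∠ETP = 15°.

Therefore, the measure of angle ∠ETP = 15°.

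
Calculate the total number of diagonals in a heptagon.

Total line segments between 7 vertices = C(7,2) = 21.
Subtract the 7 sides: 21 - 7 = 14 diagonals.

14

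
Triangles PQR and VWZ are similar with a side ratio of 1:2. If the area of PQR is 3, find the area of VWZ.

Area ratio = (1/2)^2 = 1/4. Area of VWZ = 3 * 4/1 = 12.

12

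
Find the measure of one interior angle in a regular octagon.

Each interior angle of a regular n-gon is (n - 2) * 180 / n.
For n = 8: (8 - 2) * 180 / 8 = 1080/8 = 135 degrees.

135 degrees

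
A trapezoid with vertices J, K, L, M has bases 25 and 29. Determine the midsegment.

The midsegment (median) of a trapezoid connects the midpoints of the non-parallel sides.
Its length is the average of the two bases: (25 + 29) / 2 = 27.

27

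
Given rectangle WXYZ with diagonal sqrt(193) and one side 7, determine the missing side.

The diagonal of a rectangle forms a right triangle with the two sides.
Rearranging the Pythagorean theorem: missing side = sqrt(d^2 - known^2).
= sqrt(193 - 49) = sqrt(144) = 12.

12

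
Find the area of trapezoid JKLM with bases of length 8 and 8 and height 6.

Area = (8 + 8) * 6 / 2 = 96 / 2 = 48

48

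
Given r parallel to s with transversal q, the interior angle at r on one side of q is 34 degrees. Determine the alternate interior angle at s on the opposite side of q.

Alternate interior angles formed by parallel lines and a transversal are equal.
The given angle is 34 degrees.
The alternate interior angle = 34 degrees.

34 degrees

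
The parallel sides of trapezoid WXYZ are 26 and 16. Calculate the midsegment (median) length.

The midsegment of a trapezoid = (base1 + base2) / 2
midsegment = (26 + 16) / 2
midsegment = 42 / 2
midsegment = 21

21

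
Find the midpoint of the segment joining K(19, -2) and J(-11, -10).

The midpoint is the point halfway along the segment.
Move half the horizontal distance: 19 + (-11 - 19)/2 = 19 + -30/2 = 4
Move half the vertical distance: -2 + (-10 - -2)/2 = -2 + -8/2 = -6
Midpoint = (4, -6)

(4, -6)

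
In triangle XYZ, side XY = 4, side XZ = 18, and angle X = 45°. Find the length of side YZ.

By the law of cosines: YZ^2 = XY^2 + XZ^2 - 2*XY*XZ*cos(X)
YZ^2 = 4^2 + 18^2 - 2*4*18*cos(45°)
YZ^2 = 16 + 324 - 144*(sqrt(2)/2)
YZ^2 = 340 - 72*sqrt(2)
YZ = 2*sqrt(85 - 18*sqrt(2))

2*sqrt(85 - 18*sqrt(2))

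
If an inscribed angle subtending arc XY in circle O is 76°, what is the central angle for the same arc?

The inscribed angle theorem states that a central angle is always twice any inscribed angle that subtends the same arc.
Since the inscribed angle is 76°, the central angle = 2 × 76° = 152°.

152°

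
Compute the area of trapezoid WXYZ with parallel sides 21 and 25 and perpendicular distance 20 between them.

Area of a trapezoid = (base1 + base2) * height / 2
Area = (21 + 25) * 20 / 2
Area = 46 * 20 / 2
Area = 920 / 2
Area = 460

460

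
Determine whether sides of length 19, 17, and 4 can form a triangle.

For three segments to close into a triangle, no single side can be as long as the other two combined.
The longest side is 19, and 4 + 17 = 21 > 19.
A triangle can be formed.

Yes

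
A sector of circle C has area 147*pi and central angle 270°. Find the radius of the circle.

The sector covers 270°/360° = 3/4 of the full circle.
Full circle area = 147*pi / 3/4 = 196*pi.
Since full area = πr², we get r² = 196*pi/π = 196, so r = 14.

14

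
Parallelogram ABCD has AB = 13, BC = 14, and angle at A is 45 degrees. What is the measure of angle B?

In a parallelogram, consecutive angles are supplementary (sum to 180°).
angle B = 180 - angle A
angle B = 180 - 45
angle B = 135 degrees

135 degrees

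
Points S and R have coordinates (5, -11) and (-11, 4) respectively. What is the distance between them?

d = sqrt((-11 - 5)^2 + (4 - -11)^2)
d = sqrt(-16^2 + 15^2)
d = sqrt(256 + 225)
d = sqrt(481)

sqrt(481)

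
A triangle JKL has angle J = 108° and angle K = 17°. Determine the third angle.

angle L = 180 - 108 - 17 = 55 degrees.

55 degrees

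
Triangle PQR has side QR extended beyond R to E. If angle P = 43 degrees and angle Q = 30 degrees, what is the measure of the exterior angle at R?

Exterior angle = 43 + 30 = 73 degrees (exterior angle theorem).

73 degrees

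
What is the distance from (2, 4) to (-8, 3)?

d = sqrt((-10)^2 + (-1)^2) = sqrt(101)

sqrt(101)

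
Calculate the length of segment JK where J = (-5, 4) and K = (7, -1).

The horizontal distance is |7 - -5| = 12 and the vertical distance is |-1 - 4| = 5.
By the Pythagorean theorem, d = sqrt(12^2 + 5^2) = sqrt(169) = 13.

13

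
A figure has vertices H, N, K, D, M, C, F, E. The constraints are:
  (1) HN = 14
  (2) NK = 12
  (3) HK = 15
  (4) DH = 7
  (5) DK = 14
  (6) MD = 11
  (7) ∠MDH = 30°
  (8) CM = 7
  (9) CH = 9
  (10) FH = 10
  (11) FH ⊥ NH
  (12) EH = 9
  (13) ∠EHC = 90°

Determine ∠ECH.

Step 1: By the law of cosines on triangle CHE: CE² = 9² + 9² − 2·9·9·cos(90°) = 162, so CE = 9·√2.
Step 2: By the inverse law of cosines on triangle ECH: cos(∠ECH) = ((9·√2)² + 9² − 9²) / (2·9·√2·9) = 162/229.1 = 0.7071, so ∠ECH = 45°.

Therefore, the measure of angle ∠ECH = 45°.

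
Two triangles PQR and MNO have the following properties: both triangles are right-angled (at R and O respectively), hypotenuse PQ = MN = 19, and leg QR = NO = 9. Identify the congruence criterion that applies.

The given information matches HL: The hypotenuse and one leg of two right triangles are equal (Hypotenuse-Leg).

HL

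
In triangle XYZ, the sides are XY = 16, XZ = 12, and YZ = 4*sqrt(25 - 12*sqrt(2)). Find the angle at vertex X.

cos(X) = (16² + 12² - (4*sqrt(25 - 12*sqrt(2)))²) / (2 × 16 × 12) = sqrt(2)/2, so X = arccos(sqrt(2)/2) = 45°.

45°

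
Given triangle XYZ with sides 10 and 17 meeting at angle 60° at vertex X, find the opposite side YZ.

By the law of cosines: YZ^2 = XY^2 + XZ^2 - 2*XY*XZ*cos(X)
YZ^2 = 10^2 + 17^2 - 2*10*17*cos(60°)
YZ^2 = 100 + 289 - 340*(1/2)
YZ^2 = 219
YZ = sqrt(219)

sqrt(219)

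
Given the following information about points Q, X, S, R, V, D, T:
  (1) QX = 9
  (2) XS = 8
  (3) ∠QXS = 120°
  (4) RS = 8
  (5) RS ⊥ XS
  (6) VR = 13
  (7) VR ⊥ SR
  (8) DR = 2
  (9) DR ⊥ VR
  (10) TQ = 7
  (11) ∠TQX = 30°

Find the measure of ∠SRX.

Step 1: By the law of cosines on triangle RSX: RX² = 8² + 8² − 2·8·8·cos(90°) = 128, so RX = 8·√2.
Step 2: By the inverse law of cosines on triangle SRX: cos(∠SRX) = (8² + (8·√2)² − 8²) / (2·8·8·√2) = 128/181.02 = 0.7071, so ∠SRX = 45°.

Therefore, the measure of angle ∠SRX = 45°.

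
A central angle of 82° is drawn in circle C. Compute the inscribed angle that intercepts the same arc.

Inscribed angle = 82° / 2 = 41° (inscribed angle theorem).

41°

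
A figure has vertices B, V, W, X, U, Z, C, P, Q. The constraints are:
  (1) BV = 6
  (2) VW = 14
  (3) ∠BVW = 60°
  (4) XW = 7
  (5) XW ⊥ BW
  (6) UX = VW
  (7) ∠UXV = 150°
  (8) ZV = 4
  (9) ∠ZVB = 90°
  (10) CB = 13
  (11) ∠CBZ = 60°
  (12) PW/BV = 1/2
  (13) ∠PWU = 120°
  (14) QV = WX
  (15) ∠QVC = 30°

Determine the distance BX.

Step 1: By the law of cosines on triangle BVW: BW² = 6² + 14² − 2·6·14·cos(60°) = 148, so BW = 2·√37.
Step 2: By the law of cosines on triangle BWX: BX² = (2·√37)² + 7² − 2·2·√37·7·cos(90°) = 197, so BX = √197.

Therefore, the length of BX = √197.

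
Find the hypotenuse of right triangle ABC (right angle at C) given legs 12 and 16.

In a right triangle, the square of the hypotenuse equals the sum of the squares of the two legs.
The legs are 12 and 16, so the hypotenuse = sqrt(144 + 256) = sqrt(400) = 20.

20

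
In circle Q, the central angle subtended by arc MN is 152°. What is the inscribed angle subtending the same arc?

An inscribed angle intercepts an arc from a point on the circle, while the central angle intercepts the same arc from the center.
The inscribed angle is always half the central angle: 152° / 2 = 76°.

76°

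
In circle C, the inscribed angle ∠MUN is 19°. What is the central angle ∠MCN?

By the inscribed angle theorem, the central angle is twice the inscribed angle.
Central angle = 2 × 19° = 38°

38°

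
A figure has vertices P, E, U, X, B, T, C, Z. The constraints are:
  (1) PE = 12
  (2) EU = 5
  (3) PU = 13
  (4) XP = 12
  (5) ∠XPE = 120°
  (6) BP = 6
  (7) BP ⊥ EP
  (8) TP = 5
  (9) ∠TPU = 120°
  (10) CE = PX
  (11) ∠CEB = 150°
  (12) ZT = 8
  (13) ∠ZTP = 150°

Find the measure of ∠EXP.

Step 1: By the law of cosines on triangle XPE: XE² = 12² + 12² − 2·12·12·cos(120°) = 432, so XE = 12·√3.
Step 2: By the inverse law of cosines on triangle EXP: cos(∠EXP) = ((12·√3)² + 12² − 12²) / (2·12·√3·12) = 432/498.83 = 0.866, so ∠EXP = 30°.

Therefore, the measure of angle ∠EXP = 30°.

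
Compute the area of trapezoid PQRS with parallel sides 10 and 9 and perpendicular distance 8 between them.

Area of a trapezoid = (base1 + base2) * height / 2
Area = (10 + 9) * 8 / 2
Area = 19 * 8 / 2
Area = 152 / 2
Area = 76

76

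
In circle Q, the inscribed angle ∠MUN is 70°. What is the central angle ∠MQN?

Central angle = 2 × 70° = 140° (inscribed angle theorem).

140°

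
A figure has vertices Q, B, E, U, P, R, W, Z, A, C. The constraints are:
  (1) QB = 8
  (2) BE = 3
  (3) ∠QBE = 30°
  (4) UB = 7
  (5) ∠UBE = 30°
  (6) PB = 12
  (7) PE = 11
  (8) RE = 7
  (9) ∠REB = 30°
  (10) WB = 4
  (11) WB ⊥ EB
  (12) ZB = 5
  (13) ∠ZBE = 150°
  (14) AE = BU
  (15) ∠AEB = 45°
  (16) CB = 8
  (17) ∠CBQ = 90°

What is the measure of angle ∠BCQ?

Step 1: By the law of cosines on triangle CBQ: CQ² = 8² + 8² − 2·8·8·cos(90°) = 128, so CQ = 8·√2.
Step 2: By the inverse law of cosines on triangle BCQ: cos(∠BCQ) = (8² + (8·√2)² − 8²) / (2·8·8·√2) = 128/181.02 = 0.7071, so ∠BCQ = 45°.

Therefore, the measure of angle ∠BCQ = 45°.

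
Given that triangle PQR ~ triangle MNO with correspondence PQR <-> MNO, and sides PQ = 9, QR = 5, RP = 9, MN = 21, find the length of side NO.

Since the triangles are similar, the ratio of corresponding sides is constant.
Scale factor k = MN / PQ = 21 / 9 = 7/3
NO = k * QR = 7/3 * 5 = 35/3

35/3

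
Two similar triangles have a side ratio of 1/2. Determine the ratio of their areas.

Area ratio = (side ratio)^2 = (1/2)^2 = 1:4.

1:4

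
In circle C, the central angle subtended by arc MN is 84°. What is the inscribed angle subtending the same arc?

Inscribed angle = 84° / 2 = 42° (inscribed angle theorem).

42°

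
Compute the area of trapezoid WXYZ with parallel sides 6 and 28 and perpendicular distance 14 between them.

Area = (6 + 28) * 14 / 2 = 476 / 2 = 238

238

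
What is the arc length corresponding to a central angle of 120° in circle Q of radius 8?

Arc length = 2πr × θ/360
= 2π × 8 × 1/3
= 16*pi/3

16*pi/3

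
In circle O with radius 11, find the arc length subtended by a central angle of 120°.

Arc length = 2πr × θ/360
= 2π × 11 × 1/3
= 22*pi/3

22*pi/3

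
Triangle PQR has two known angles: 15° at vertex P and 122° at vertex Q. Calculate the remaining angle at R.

angle R = 180 - 15 - 122 = 43 degrees.

43 degrees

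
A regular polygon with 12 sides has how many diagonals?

The number of diagonals in an n-gon is n(n - 3)/2.
For n = 12: 12(12 - 3)/2 = 12 × 9 / 2 = 54.

54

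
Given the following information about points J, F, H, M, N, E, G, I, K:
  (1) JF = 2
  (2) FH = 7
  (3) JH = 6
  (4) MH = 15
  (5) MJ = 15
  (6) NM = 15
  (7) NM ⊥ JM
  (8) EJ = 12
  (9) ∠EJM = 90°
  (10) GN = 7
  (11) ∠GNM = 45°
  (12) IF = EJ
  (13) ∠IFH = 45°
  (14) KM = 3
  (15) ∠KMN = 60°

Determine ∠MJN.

Step 1: By the law of cosines on triangle JMN: JN² = 15² + 15² − 2·15·15·cos(90°) = 450, so JN = 15·√2.
Step 2: By the inverse law of cosines on triangle MJN: cos(∠MJN) = (15² + (15·√2)² − 15²) / (2·15·15·√2) = 450/636.4 = 0.7071, so ∠MJN = 45°.

Therefore, the measure of angle ∠MJN = 45°.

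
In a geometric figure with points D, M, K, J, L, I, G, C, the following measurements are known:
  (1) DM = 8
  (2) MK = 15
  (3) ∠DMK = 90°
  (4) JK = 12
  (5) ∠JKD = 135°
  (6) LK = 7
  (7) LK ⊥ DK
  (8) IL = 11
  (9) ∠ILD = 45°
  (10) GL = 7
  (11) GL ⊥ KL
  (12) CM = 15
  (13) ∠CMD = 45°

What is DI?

Step 1: By the law of cosines on triangle DMK: DK² = 8² + 15² − 2·8·15·cos(90°) = 289, so DK = 17.
Step 2: By the law of cosines on triangle LKD: LD² = 7² + 17² − 2·7·17·cos(90°) = 338, so LD = 13·√2.
Step 3: By the law of cosines on triangle DLI: DI² = (13·√2)² + 11² − 2·13·√2·11·cos(45°) = 173, so DI = √173.

Therefore, the length of DI = √173.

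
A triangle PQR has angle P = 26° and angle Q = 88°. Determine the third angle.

angle R = 180 - 26 - 88 = 66 degrees.

66 degrees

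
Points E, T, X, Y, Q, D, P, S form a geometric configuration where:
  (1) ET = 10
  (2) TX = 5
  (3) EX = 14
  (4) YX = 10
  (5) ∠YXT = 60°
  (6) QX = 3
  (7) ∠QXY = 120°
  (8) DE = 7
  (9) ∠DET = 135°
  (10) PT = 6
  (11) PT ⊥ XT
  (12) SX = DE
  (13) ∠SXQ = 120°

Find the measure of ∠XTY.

Step 1: By the law of cosines on triangle TXY: TY² = 5² + 10² − 2·5·10·cos(60°) = 75, so TY = 5·√3.
Step 2: By the inverse law of cosines on triangle XTY: cos(∠XTY) = (5² + (5·√3)² − 10²) / (2·5·5·√3) = 0/86.6 = 0, so ∠XTY = 90°.

Therefore, the measure of angle ∠XTY = 90°.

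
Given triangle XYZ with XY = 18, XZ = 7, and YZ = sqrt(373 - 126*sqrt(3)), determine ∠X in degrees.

When all three sides of a triangle are known, the law of cosines can be rearranged to find any angle.
cos(C) = (a² + b² - c²) / (2ab) gives cos(X) = sqrt(3)/2.
Taking the inverse cosine: X = 30°.

30°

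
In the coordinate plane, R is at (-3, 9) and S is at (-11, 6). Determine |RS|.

d = sqrt((-11 - -3)^2 + (6 - 9)^2)
d = sqrt(-8^2 + -3^2)
d = sqrt(64 + 9)
d = sqrt(73)

sqrt(73)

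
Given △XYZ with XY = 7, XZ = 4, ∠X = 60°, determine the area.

Area = (1/2) * XY * XZ * sin(X)
Area = (1/2) * 7 * 4 * sin(60°)
Area = (1/2) * 7 * 4 * sqrt(3)/2
Area = 7*sqrt(3)

7*sqrt(3)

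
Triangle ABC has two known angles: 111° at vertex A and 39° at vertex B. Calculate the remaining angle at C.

By the triangle angle sum property, the three interior angles of any triangle add up to 180°.
We know angle A = 111° and angle B = 39°, so their sum is 150°.
Therefore angle C = 180° - 150° = 30°.

30 degrees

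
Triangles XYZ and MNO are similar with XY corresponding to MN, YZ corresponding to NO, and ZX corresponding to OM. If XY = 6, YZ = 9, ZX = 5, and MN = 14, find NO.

Since the triangles are similar, the ratio of corresponding sides is constant.
Scale factor k = MN / XY = 14 / 6 = 7/3
NO = k * YZ = 7/3 * 9 = 21

21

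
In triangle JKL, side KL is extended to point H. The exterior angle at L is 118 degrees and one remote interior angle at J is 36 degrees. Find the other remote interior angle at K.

angle K = 118 - 36 = 82 degrees (exterior angle theorem).

82 degrees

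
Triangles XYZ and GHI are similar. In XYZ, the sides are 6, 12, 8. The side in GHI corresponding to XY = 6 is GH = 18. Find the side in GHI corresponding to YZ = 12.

Similar triangles have proportional sides. Setting up the proportion:
GH / XY = HI / YZ
18 / 6 = HI / 12
HI = 12 * 18 / 6 = 36.

36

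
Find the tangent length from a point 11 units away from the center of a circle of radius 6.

tangent = √(d² - r²) = √(11² - 6²) = √(121 - 36) = √85 = sqrt(85)

sqrt(85)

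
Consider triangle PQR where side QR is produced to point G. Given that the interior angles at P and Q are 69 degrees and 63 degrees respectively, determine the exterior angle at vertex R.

The interior angle at R is 180 - 69 - 63 = 48 degrees.
The exterior angle and interior angle at R are supplementary:
Exterior angle = 180 - 48 = 132 degrees.

132 degrees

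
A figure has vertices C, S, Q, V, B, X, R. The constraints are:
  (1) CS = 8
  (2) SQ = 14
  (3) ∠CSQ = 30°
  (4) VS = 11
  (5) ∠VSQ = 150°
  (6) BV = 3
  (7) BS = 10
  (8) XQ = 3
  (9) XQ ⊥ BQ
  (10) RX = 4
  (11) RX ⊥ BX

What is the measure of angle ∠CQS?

Step 1: By the law of cosines on triangle QSC: QC² = 14² + 8² − 2·14·8·cos(30°) = 66.01, so QC ≈ 8.12.
Step 2: By the inverse law of cosines on triangle CQS: cos(∠CQS) = (8.12² + 14² − 8²) / (2·8.12·14) = 198.01/227.49 = 0.8704, so ∠CQS = 29.49°.

Therefore, the measure of angle ∠CQS = 29.49°.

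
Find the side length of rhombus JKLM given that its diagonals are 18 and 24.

The diagonals of a rhombus bisect each other at right angles.
Half-diagonals: 18/2 = 9 and 24/2 = 12
side = sqrt(9^2 + 12^2)
side = sqrt(81 + 144)
side = sqrt(225) = 15

15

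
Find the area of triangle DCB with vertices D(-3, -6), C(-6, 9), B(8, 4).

Shoelace: Area = (1/2)|-3(9-4) + -6(4--6) + 8(-6-9)| = (1/2)(195) = 195/2

195/2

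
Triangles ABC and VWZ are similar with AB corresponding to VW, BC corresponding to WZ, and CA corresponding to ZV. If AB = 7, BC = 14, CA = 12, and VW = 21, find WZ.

Since the triangles are similar, the ratio of corresponding sides is constant.
Scale factor k = VW / AB = 21 / 7 = 3
WZ = k * BC = 3 * 14 = 42

42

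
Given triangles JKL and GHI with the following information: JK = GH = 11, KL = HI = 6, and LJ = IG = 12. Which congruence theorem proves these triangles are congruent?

The given information matches SSS: All three pairs of corresponding sides are equal (Side-Side-Side).

SSS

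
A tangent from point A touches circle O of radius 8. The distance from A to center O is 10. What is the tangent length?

Let T be the point of tangency. Then OT ⊥ AT (radius ⊥ tangent).
In right triangle OTA: OA² = OT² + AT²
10² = 8² + AT²
AT² = 36, AT = 6

6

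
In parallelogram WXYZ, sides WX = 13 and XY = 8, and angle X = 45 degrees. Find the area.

Area = a * b * sin(theta)
Area = 13 * 8 * sin(45 degrees)
Area = 104 * sqrt(2)/2
Area = 52*sqrt(2)

52*sqrt(2)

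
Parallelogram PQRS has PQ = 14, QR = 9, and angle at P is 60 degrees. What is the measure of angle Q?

In a parallelogram, consecutive angles are supplementary (sum to 180°).
angle Q = 180 - angle P
angle Q = 180 - 60
angle Q = 120 degrees

120 degrees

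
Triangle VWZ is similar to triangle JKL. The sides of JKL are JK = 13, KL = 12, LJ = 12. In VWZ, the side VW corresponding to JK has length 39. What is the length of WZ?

Since the triangles are similar, the ratio of corresponding sides is constant.
Scale factor k = VW / JK = 39 / 13 = 3
WZ = k * KL = 3 * 12 = 36

36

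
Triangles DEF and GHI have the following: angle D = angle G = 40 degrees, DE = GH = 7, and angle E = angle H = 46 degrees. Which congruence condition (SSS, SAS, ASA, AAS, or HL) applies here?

The given information matches ASA: Two pairs of corresponding angles and the included side are equal (Angle-Side-Angle).

ASA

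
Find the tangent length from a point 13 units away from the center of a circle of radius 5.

tangent = √(d² - r²) = √(13² - 5²) = √(169 - 25) = √144 = 12

12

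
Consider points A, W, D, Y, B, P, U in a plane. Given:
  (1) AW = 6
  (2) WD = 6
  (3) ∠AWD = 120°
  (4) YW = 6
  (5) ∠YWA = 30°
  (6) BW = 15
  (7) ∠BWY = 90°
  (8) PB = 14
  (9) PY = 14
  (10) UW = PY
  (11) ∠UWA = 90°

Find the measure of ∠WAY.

Step 1: By the law of cosines on triangle AWY: AY² = 6² + 6² − 2·6·6·cos(30°) = 9.65, so AY ≈ 3.11.
Step 2: By the inverse law of cosines on triangle WAY: cos(∠WAY) = (6² + 3.11² − 6²) / (2·6·3.11) = 9.65/37.27 = 0.2588, so ∠WAY = 75°.

Therefore, the measure of angle ∠WAY = 75°.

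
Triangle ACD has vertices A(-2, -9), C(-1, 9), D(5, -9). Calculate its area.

Shoelace: Area = (1/2)|-2(9--9) + -1(-9--9) + 5(-9-9)| = (1/2)(126) = 63

63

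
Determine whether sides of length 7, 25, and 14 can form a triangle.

The longest side is 25. The other two sides sum to 7 + 14 = 21.
Since 21 ≤ 25, the two shorter sides cannot reach around to close the triangle.

No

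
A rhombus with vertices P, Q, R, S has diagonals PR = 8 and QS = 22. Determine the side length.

The diagonals of a rhombus bisect each other at right angles.
Half-diagonals: 8/2 = 4 and 22/2 = 11
side = sqrt(4^2 + 11^2)
side = sqrt(16 + 121)
side = sqrt(137)

sqrt(137)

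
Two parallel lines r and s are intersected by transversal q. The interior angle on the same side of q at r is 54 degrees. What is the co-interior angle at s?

Co-interior angles (same-side interior) formed by parallel lines and a transversal are supplementary (sum to 180 degrees).
The given angle is 54 degrees.
The co-interior angle = 180 - 54 = 126 degrees.

126 degrees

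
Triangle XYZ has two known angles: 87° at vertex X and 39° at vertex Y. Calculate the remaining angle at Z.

angle Z = 180 - 87 - 39 = 54 degrees.

54 degrees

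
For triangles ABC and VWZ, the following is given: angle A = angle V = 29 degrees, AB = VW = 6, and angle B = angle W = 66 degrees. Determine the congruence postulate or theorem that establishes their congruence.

The given information provides:
angle A = angle V = 29 degrees, AB = VW = 6, and angle B = angle W = 66 degrees
This matches the ASA congruence theorem.
Two pairs of corresponding angles and the included side are equal (Angle-Side-Angle).

ASA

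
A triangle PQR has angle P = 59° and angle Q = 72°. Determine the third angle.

angle R = 180 - 59 - 72 = 49 degrees.

49 degrees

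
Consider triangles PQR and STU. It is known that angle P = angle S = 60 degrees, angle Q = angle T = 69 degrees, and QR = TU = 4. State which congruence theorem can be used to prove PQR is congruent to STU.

The given information matches AAS: Two pairs of corresponding angles and a non-included side are equal (Angle-Angle-Side).

AAS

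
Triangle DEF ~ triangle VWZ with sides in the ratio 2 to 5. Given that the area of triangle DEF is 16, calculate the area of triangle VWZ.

For similar figures, the area ratio equals the square of the side ratio.
Side ratio (DEF to VWZ) = 2:5, so area ratio = 2^2:5^2 = 4:25.
If the area of DEF is 16, then the area of VWZ = 16 * (25/4) = 100.

100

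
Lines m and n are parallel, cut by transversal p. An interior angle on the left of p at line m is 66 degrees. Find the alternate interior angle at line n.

Alternate interior angles are equal: 66 degrees.

66 degrees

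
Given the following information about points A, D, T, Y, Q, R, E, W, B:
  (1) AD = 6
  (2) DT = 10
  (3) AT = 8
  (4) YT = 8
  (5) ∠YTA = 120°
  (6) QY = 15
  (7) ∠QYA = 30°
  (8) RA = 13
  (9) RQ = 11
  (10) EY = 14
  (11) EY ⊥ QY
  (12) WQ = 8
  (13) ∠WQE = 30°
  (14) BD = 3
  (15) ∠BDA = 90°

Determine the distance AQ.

Step 1: By the law of cosines on triangle ATY: AY² = 8² + 8² − 2·8·8·cos(120°) = 192, so AY = 8·√3.
Step 2: By the law of cosines on triangle AYQ: AQ² = (8·√3)² + 15² − 2·8·√3·15·cos(30°) = 57, so AQ = √57.

Therefore, the length of AQ = √57.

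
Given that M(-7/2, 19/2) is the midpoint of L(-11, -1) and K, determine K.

Using the midpoint formula: M = ((x1 + x2)/2, (y1 + y2)/2)
We know M = (-7/2, 19/2) and L = (-11, -1)
For x: -7/2 = (-11 + x2)/2, so x2 = 2*-7/2 - -11 = 4
For y: 19/2 = (-1 + y2)/2, so y2 = 2*19/2 - -1 = 20
K = (4, 20)

(4, 20)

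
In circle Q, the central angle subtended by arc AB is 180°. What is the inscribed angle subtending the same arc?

By the inscribed angle theorem, the inscribed angle is half the central angle.
Inscribed angle = 180° / 2 = 90°

90°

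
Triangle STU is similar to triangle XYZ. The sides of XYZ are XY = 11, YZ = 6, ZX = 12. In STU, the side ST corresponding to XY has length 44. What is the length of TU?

Similar triangles have proportional sides. Setting up the proportion:
ST / XY = TU / YZ
44 / 11 = TU / 6
TU = 6 * 44 / 11 = 24.

24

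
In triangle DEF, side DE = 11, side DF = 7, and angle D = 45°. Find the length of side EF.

Law of cosines: EF^2 = 11^2 + 7^2 - 2(11)(7)cos(45°) = 170 - 77*sqrt(2), so EF = sqrt(170 - 77*sqrt(2)).

sqrt(170 - 77*sqrt(2))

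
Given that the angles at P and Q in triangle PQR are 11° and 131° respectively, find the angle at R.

By the triangle angle sum property, the three interior angles of any triangle add up to 180°.
We know angle P = 11° and angle Q = 131°, so their sum is 142°.
Therefore angle R = 180° - 142° = 38°.

38 degrees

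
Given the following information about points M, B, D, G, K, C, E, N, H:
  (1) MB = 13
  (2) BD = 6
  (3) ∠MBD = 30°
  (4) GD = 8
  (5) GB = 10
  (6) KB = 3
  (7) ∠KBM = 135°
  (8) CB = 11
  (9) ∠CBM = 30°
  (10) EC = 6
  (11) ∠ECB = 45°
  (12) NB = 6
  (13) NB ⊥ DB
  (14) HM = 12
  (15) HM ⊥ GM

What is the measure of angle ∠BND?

Step 1: By the law of cosines on triangle NBD: ND² = 6² + 6² − 2·6·6·cos(90°) = 72, so ND = 6·√2.
Step 2: By the inverse law of cosines on triangle BND: cos(∠BND) = (6² + (6·√2)² − 6²) / (2·6·6·√2) = 72/101.82 = 0.7071, so ∠BND = 45°.

Therefore, the measure of angle ∠BND = 45°.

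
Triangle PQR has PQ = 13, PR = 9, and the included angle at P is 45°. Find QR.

Law of cosines: QR^2 = 13^2 + 9^2 - 2(13)(9)cos(45°) = 250 - 117*sqrt(2), so QR = sqrt(250 - 117*sqrt(2)).

sqrt(250 - 117*sqrt(2))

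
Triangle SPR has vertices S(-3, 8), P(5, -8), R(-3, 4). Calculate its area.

Using the Shoelace formula for a triangle:
Area = (1/2)|x0(y1 - y2) + x1(y2 - y0) + x2(y0 - y1)|
Area = (1/2)|-3(-8 - 4) + 5(4 - 8) + -3(8 - -8)|
Area = (1/2)|36 + -20 + -48|
Area = (1/2)|-32|
Area = (1/2)(32)
Area = 16

16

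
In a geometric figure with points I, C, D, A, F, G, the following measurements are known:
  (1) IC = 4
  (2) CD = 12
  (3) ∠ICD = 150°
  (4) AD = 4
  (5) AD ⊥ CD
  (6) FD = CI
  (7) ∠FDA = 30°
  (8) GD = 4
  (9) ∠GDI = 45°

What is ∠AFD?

From the given relations: FD = CI = 4.
Step 1: By the law of cosines on triangle FDA: FA² = 4² + 4² − 2·4·4·cos(30°) = 4.29, so FA ≈ 2.07.
Step 2: By the inverse law of cosines on triangle AFD: cos(∠AFD) = (2.07² + 4² − 4²) / (2·2.07·4) = 4.29/16.56 = 0.2588, so ∠AFD = 75°.

Therefore, the measure of angle ∠AFD = 75°.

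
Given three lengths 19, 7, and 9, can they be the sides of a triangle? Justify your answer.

The longest side is 19. The other two sides sum to 7 + 9 = 16.
Since 16 ≤ 19, the two shorter sides cannot reach around to close the triangle.

No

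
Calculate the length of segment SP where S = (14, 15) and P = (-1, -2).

d = sqrt((-15)^2 + (-17)^2) = sqrt(514)

sqrt(514)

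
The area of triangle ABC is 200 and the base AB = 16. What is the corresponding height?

height = 2 * 200 / 16 = 25

25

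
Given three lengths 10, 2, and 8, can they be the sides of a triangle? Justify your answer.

The longest side is 10. The other two sides sum to 2 + 8 = 10.
Since 10 ≤ 10, the two shorter sides cannot reach around to close the triangle.

No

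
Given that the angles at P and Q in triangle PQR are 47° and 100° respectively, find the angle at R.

By the triangle angle sum property, the three interior angles of any triangle add up to 180°.
We know angle P = 47° and angle Q = 100°, so their sum is 147°.
Therefore angle R = 180° - 147° = 33°.

33 degrees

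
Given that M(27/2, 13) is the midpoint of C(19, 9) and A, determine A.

Using the midpoint formula: M = ((x1 + x2)/2, (y1 + y2)/2)
We know M = (27/2, 13) and C = (19, 9)
For x: 27/2 = (19 + x2)/2, so x2 = 2*27/2 - 19 = 8
For y: 13 = (9 + y2)/2, so y2 = 2*13 - 9 = 17
A = (8, 17)

(8, 17)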